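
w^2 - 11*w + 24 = (w - 8)*(w - 3)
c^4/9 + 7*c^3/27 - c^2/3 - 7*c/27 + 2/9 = (c/3 + 1/3)*(c/3 + 1)*(c - 1)*(c - 2/3)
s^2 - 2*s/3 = s*(s - 2/3)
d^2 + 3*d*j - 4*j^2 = (d - j)*(d + 4*j)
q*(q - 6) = q^2 - 6*q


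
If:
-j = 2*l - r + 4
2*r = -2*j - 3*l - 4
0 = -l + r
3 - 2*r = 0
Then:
No Solution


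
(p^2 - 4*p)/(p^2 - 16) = p/(p + 4)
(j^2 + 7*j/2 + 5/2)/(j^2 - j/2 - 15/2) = (j + 1)/(j - 3)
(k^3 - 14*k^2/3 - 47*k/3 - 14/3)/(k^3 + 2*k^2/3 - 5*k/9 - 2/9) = 3*(k^2 - 5*k - 14)/(3*k^2 + k - 2)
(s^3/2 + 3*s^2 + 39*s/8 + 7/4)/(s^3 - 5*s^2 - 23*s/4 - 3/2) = (2*s^2 + 11*s + 14)/(2*(2*s^2 - 11*s - 6))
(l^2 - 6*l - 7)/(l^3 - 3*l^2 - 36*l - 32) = (l - 7)/(l^2 - 4*l - 32)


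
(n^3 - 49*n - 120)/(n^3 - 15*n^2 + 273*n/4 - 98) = 4*(n^2 + 8*n + 15)/(4*n^2 - 28*n + 49)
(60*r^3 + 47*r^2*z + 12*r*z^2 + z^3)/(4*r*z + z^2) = 15*r^2/z + 8*r + z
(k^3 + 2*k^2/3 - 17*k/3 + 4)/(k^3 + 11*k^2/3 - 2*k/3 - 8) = (k - 1)/(k + 2)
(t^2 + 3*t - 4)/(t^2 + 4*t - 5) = (t + 4)/(t + 5)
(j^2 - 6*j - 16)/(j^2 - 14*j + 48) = (j + 2)/(j - 6)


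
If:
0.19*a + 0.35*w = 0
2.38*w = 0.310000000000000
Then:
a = -0.24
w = 0.13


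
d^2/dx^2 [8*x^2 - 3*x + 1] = 16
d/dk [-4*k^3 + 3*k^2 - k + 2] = -12*k^2 + 6*k - 1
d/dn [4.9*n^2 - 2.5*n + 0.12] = 9.8*n - 2.5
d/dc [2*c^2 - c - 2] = 4*c - 1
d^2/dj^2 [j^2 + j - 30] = 2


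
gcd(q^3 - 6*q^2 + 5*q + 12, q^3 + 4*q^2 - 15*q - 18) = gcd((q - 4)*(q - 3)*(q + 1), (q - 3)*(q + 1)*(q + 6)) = q^2 - 2*q - 3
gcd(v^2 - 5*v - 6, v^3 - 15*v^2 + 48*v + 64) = v + 1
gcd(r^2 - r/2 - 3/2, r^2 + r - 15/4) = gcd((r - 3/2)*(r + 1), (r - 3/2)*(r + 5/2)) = r - 3/2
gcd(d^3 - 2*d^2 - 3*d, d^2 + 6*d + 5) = d + 1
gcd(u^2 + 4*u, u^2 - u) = u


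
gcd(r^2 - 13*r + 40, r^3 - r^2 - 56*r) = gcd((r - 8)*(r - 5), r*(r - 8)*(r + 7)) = r - 8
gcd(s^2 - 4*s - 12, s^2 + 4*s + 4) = s + 2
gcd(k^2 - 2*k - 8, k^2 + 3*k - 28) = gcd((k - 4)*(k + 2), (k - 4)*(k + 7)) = k - 4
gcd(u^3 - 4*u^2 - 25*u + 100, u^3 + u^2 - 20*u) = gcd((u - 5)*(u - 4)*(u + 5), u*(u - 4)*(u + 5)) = u^2 + u - 20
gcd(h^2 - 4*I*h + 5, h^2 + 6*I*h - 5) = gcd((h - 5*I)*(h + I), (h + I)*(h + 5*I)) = h + I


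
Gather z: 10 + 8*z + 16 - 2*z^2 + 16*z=-2*z^2 + 24*z + 26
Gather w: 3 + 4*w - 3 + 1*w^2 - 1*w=w^2 + 3*w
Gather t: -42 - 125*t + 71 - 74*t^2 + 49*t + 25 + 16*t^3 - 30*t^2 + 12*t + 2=16*t^3 - 104*t^2 - 64*t + 56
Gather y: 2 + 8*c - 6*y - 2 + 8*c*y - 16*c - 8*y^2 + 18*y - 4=-8*c - 8*y^2 + y*(8*c + 12) - 4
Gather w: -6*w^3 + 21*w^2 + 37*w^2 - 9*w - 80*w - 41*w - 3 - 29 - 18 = -6*w^3 + 58*w^2 - 130*w - 50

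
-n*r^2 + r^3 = r^2*(-n + r)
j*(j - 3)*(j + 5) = j^3 + 2*j^2 - 15*j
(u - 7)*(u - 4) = u^2 - 11*u + 28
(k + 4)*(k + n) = k^2 + k*n + 4*k + 4*n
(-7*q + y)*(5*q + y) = -35*q^2 - 2*q*y + y^2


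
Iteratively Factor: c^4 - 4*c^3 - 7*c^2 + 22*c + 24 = (c + 2)*(c^3 - 6*c^2 + 5*c + 12) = (c - 4)*(c + 2)*(c^2 - 2*c - 3) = (c - 4)*(c + 1)*(c + 2)*(c - 3)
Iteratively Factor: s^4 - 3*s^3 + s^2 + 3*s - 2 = (s - 1)*(s^3 - 2*s^2 - s + 2) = (s - 1)*(s + 1)*(s^2 - 3*s + 2) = (s - 1)^2*(s + 1)*(s - 2)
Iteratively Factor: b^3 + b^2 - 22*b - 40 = (b + 4)*(b^2 - 3*b - 10) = (b + 2)*(b + 4)*(b - 5)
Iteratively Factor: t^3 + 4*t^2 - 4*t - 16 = (t + 2)*(t^2 + 2*t - 8) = (t + 2)*(t + 4)*(t - 2)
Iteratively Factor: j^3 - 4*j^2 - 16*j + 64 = (j - 4)*(j^2 - 16) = (j - 4)*(j + 4)*(j - 4)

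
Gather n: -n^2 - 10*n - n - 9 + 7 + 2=-n^2 - 11*n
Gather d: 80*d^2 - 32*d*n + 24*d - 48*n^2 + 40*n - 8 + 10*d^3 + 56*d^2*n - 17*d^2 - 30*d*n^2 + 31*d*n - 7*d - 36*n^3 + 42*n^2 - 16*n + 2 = 10*d^3 + d^2*(56*n + 63) + d*(-30*n^2 - n + 17) - 36*n^3 - 6*n^2 + 24*n - 6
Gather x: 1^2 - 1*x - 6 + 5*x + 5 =4*x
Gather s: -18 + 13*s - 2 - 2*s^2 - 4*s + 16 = -2*s^2 + 9*s - 4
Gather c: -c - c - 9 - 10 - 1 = -2*c - 20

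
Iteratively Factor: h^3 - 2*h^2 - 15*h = (h)*(h^2 - 2*h - 15) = h*(h + 3)*(h - 5)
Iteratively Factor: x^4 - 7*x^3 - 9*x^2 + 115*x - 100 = (x + 4)*(x^3 - 11*x^2 + 35*x - 25) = (x - 1)*(x + 4)*(x^2 - 10*x + 25) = (x - 5)*(x - 1)*(x + 4)*(x - 5)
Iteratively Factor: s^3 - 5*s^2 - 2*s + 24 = (s + 2)*(s^2 - 7*s + 12) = (s - 4)*(s + 2)*(s - 3)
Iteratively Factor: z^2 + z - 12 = (z + 4)*(z - 3)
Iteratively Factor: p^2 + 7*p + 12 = (p + 4)*(p + 3)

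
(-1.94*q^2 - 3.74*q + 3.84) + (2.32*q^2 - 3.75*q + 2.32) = 0.38*q^2 - 7.49*q + 6.16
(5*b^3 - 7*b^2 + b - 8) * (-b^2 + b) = -5*b^5 + 12*b^4 - 8*b^3 + 9*b^2 - 8*b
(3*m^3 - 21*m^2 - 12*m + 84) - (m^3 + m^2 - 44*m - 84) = 2*m^3 - 22*m^2 + 32*m + 168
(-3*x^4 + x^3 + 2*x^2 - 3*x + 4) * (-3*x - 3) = 9*x^5 + 6*x^4 - 9*x^3 + 3*x^2 - 3*x - 12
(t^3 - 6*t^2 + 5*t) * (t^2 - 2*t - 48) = t^5 - 8*t^4 - 31*t^3 + 278*t^2 - 240*t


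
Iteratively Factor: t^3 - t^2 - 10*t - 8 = (t + 2)*(t^2 - 3*t - 4) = (t + 1)*(t + 2)*(t - 4)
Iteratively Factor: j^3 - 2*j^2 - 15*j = (j + 3)*(j^2 - 5*j) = (j - 5)*(j + 3)*(j)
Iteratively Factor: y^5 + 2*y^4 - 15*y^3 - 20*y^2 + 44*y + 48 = (y + 2)*(y^4 - 15*y^2 + 10*y + 24) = (y + 2)*(y + 4)*(y^3 - 4*y^2 + y + 6) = (y + 1)*(y + 2)*(y + 4)*(y^2 - 5*y + 6) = (y - 2)*(y + 1)*(y + 2)*(y + 4)*(y - 3)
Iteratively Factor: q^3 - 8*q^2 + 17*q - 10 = (q - 5)*(q^2 - 3*q + 2) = (q - 5)*(q - 1)*(q - 2)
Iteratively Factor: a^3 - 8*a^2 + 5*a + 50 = (a - 5)*(a^2 - 3*a - 10) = (a - 5)^2*(a + 2)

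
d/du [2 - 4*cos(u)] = 4*sin(u)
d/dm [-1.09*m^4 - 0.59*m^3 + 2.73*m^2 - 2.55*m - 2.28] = -4.36*m^3 - 1.77*m^2 + 5.46*m - 2.55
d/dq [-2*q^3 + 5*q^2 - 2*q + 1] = -6*q^2 + 10*q - 2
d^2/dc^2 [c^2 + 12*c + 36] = 2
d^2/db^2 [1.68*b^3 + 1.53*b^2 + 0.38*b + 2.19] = 10.08*b + 3.06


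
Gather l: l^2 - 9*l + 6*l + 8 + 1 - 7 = l^2 - 3*l + 2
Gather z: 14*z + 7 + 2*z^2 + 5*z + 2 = 2*z^2 + 19*z + 9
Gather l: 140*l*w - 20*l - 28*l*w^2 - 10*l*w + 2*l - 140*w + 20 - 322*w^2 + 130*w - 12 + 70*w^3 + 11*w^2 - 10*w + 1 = l*(-28*w^2 + 130*w - 18) + 70*w^3 - 311*w^2 - 20*w + 9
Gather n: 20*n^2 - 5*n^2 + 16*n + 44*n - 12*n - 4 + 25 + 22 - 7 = 15*n^2 + 48*n + 36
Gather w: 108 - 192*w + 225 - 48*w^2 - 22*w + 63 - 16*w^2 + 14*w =-64*w^2 - 200*w + 396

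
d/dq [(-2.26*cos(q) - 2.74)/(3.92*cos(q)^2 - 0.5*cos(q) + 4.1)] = (-8.8592*cos(q)^2 - 21.4816*cos(q) + 10.636)*sin(q)/(15.3664*cos(q)^4 - 3.92*cos(q)^3 + 32.394*cos(q)^2 - 4.1*cos(q) + 16.81)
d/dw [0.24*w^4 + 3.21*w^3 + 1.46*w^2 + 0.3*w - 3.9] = 0.96*w^3 + 9.63*w^2 + 2.92*w + 0.3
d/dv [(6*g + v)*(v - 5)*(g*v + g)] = g*(12*g*v - 24*g + 3*v^2 - 8*v - 5)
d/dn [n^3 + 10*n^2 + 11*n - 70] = 3*n^2 + 20*n + 11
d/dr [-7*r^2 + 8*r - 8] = 8 - 14*r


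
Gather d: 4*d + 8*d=12*d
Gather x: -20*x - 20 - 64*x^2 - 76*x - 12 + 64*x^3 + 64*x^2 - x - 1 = 64*x^3 - 97*x - 33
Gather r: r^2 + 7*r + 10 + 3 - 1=r^2 + 7*r + 12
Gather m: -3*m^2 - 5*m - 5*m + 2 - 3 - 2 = -3*m^2 - 10*m - 3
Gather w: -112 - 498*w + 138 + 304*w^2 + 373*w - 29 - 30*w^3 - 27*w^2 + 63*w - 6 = -30*w^3 + 277*w^2 - 62*w - 9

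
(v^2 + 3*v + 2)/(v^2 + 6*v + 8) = (v + 1)/(v + 4)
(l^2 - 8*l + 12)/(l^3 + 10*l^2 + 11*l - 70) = (l - 6)/(l^2 + 12*l + 35)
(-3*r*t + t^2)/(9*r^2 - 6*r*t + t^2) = -t/(3*r - t)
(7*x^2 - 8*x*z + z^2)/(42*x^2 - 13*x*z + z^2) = (x - z)/(6*x - z)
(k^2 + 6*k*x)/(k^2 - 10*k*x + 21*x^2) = k*(k + 6*x)/(k^2 - 10*k*x + 21*x^2)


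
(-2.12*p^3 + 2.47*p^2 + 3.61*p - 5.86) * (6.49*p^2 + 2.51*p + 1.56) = -13.7588*p^5 + 10.7091*p^4 + 26.3214*p^3 - 25.1171*p^2 - 9.077*p - 9.1416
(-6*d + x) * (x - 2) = -6*d*x + 12*d + x^2 - 2*x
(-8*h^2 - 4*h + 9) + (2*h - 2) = -8*h^2 - 2*h + 7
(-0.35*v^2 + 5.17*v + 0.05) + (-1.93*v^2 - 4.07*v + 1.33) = -2.28*v^2 + 1.1*v + 1.38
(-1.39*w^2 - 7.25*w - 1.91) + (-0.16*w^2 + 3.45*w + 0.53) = -1.55*w^2 - 3.8*w - 1.38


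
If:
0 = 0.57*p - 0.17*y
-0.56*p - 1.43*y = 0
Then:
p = 0.00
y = 0.00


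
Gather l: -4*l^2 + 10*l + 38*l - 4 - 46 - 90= -4*l^2 + 48*l - 140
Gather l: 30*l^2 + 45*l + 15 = 30*l^2 + 45*l + 15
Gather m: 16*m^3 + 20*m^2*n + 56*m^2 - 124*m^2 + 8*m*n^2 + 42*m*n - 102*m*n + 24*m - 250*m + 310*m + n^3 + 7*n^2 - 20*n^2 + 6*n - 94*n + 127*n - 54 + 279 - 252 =16*m^3 + m^2*(20*n - 68) + m*(8*n^2 - 60*n + 84) + n^3 - 13*n^2 + 39*n - 27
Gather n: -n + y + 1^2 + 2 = -n + y + 3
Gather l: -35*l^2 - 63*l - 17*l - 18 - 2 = -35*l^2 - 80*l - 20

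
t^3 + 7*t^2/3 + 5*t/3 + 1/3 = (t + 1/3)*(t + 1)^2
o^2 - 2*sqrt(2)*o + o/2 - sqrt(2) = (o + 1/2)*(o - 2*sqrt(2))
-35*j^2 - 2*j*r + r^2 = (-7*j + r)*(5*j + r)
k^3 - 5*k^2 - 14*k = k*(k - 7)*(k + 2)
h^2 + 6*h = h*(h + 6)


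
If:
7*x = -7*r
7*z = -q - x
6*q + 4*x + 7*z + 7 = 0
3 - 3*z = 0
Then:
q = 7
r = 14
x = -14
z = 1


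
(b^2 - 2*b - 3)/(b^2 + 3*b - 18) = (b + 1)/(b + 6)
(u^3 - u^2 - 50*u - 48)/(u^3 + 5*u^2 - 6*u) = (u^2 - 7*u - 8)/(u*(u - 1))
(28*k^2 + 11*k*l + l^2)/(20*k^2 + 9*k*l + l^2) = (7*k + l)/(5*k + l)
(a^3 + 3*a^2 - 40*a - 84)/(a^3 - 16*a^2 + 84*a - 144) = (a^2 + 9*a + 14)/(a^2 - 10*a + 24)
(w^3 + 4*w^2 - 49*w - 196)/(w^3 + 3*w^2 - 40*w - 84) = (w^2 - 3*w - 28)/(w^2 - 4*w - 12)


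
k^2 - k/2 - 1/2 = (k - 1)*(k + 1/2)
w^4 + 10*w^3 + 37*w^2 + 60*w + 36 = (w + 2)^2*(w + 3)^2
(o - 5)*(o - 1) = o^2 - 6*o + 5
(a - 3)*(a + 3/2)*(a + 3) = a^3 + 3*a^2/2 - 9*a - 27/2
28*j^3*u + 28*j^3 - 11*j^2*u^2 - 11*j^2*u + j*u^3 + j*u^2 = (-7*j + u)*(-4*j + u)*(j*u + j)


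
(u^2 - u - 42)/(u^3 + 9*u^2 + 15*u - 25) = (u^2 - u - 42)/(u^3 + 9*u^2 + 15*u - 25)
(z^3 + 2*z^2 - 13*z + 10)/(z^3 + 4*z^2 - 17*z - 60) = (z^2 - 3*z + 2)/(z^2 - z - 12)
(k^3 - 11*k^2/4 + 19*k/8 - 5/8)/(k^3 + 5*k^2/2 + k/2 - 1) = (4*k^2 - 9*k + 5)/(4*(k^2 + 3*k + 2))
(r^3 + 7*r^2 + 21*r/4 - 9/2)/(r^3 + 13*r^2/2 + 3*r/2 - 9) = (r - 1/2)/(r - 1)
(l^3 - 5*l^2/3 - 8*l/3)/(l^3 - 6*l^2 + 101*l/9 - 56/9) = 3*l*(l + 1)/(3*l^2 - 10*l + 7)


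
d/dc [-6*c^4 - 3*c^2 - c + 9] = -24*c^3 - 6*c - 1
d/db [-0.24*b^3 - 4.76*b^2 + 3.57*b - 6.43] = -0.72*b^2 - 9.52*b + 3.57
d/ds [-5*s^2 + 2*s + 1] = 2 - 10*s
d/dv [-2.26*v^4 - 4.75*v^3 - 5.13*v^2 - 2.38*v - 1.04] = -9.04*v^3 - 14.25*v^2 - 10.26*v - 2.38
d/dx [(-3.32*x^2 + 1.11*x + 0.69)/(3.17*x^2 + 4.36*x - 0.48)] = (-17.9939*x^2 - 1.1874*x - 3.5412)/(10.0489*x^4 + 27.6424*x^3 + 15.9664*x^2 - 4.1856*x + 0.2304)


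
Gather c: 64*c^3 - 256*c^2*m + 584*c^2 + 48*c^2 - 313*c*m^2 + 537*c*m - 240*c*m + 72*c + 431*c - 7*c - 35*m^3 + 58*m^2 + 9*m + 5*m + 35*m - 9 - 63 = 64*c^3 + c^2*(632 - 256*m) + c*(-313*m^2 + 297*m + 496) - 35*m^3 + 58*m^2 + 49*m - 72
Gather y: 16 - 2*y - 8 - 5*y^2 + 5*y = -5*y^2 + 3*y + 8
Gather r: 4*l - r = 4*l - r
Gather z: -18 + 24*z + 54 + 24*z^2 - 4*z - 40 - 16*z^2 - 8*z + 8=8*z^2 + 12*z + 4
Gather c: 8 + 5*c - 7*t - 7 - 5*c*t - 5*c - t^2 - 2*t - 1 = -5*c*t - t^2 - 9*t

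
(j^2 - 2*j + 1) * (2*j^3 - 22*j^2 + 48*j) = 2*j^5 - 26*j^4 + 94*j^3 - 118*j^2 + 48*j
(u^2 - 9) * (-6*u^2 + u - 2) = -6*u^4 + u^3 + 52*u^2 - 9*u + 18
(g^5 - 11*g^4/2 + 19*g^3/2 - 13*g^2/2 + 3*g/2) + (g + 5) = g^5 - 11*g^4/2 + 19*g^3/2 - 13*g^2/2 + 5*g/2 + 5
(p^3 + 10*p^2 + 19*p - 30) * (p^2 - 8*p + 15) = p^5 + 2*p^4 - 46*p^3 - 32*p^2 + 525*p - 450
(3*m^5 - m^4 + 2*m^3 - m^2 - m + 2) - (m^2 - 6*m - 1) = 3*m^5 - m^4 + 2*m^3 - 2*m^2 + 5*m + 3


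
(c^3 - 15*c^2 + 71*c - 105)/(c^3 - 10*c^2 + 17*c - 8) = (c^3 - 15*c^2 + 71*c - 105)/(c^3 - 10*c^2 + 17*c - 8)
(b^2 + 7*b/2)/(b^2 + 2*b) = (b + 7/2)/(b + 2)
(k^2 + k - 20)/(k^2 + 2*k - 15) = (k - 4)/(k - 3)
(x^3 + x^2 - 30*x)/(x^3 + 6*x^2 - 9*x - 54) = x*(x - 5)/(x^2 - 9)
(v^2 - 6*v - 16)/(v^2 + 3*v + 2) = (v - 8)/(v + 1)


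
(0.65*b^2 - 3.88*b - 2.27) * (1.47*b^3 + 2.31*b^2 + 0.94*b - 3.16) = 0.9555*b^5 - 4.2021*b^4 - 11.6887*b^3 - 10.9449*b^2 + 10.127*b + 7.1732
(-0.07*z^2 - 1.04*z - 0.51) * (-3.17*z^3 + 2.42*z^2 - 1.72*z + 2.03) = 0.2219*z^5 + 3.1274*z^4 - 0.7797*z^3 + 0.4125*z^2 - 1.234*z - 1.0353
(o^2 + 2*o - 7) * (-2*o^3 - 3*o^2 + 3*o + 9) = -2*o^5 - 7*o^4 + 11*o^3 + 36*o^2 - 3*o - 63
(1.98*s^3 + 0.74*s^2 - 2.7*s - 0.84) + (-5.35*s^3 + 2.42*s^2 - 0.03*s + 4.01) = -3.37*s^3 + 3.16*s^2 - 2.73*s + 3.17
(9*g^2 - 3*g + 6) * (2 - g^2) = -9*g^4 + 3*g^3 + 12*g^2 - 6*g + 12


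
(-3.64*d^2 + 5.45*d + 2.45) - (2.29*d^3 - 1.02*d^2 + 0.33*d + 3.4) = -2.29*d^3 - 2.62*d^2 + 5.12*d - 0.95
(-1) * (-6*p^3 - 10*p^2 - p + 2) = 6*p^3 + 10*p^2 + p - 2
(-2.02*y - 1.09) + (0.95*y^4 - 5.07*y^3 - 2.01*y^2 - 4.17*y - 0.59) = 0.95*y^4 - 5.07*y^3 - 2.01*y^2 - 6.19*y - 1.68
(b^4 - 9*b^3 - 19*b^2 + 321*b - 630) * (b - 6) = b^5 - 15*b^4 + 35*b^3 + 435*b^2 - 2556*b + 3780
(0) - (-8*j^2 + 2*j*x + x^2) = 8*j^2 - 2*j*x - x^2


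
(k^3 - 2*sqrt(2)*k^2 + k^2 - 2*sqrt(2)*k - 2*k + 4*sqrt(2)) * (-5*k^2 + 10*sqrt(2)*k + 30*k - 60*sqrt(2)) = -5*k^5 + 25*k^4 + 20*sqrt(2)*k^4 - 100*sqrt(2)*k^3 - 160*sqrt(2)*k^2 + 140*k^2 + 320*k + 240*sqrt(2)*k - 480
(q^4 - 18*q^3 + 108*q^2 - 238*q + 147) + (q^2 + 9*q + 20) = q^4 - 18*q^3 + 109*q^2 - 229*q + 167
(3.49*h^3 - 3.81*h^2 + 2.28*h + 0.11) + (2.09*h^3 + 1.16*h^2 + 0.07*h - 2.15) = 5.58*h^3 - 2.65*h^2 + 2.35*h - 2.04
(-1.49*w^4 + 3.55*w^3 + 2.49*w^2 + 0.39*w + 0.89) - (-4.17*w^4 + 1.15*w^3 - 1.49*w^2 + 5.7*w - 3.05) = 2.68*w^4 + 2.4*w^3 + 3.98*w^2 - 5.31*w + 3.94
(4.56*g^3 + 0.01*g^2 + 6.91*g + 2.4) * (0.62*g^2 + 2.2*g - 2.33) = 2.8272*g^5 + 10.0382*g^4 - 6.3186*g^3 + 16.6667*g^2 - 10.8203*g - 5.592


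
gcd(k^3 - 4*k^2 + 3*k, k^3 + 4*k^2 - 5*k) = k^2 - k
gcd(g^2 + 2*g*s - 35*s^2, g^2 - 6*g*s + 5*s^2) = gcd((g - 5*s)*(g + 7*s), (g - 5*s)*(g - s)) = -g + 5*s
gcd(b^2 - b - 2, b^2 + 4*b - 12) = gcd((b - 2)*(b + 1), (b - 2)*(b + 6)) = b - 2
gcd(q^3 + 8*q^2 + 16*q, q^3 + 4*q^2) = q^2 + 4*q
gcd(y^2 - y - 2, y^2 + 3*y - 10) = y - 2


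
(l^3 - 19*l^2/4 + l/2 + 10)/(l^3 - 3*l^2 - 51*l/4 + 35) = (4*l^2 - 3*l - 10)/(4*l^2 + 4*l - 35)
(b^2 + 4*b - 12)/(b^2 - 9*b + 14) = (b + 6)/(b - 7)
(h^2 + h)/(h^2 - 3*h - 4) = h/(h - 4)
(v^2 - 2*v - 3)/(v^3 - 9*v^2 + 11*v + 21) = 1/(v - 7)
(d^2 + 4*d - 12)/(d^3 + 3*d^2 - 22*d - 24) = (d - 2)/(d^2 - 3*d - 4)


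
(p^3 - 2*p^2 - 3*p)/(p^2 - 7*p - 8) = p*(p - 3)/(p - 8)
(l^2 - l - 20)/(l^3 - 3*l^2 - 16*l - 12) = (-l^2 + l + 20)/(-l^3 + 3*l^2 + 16*l + 12)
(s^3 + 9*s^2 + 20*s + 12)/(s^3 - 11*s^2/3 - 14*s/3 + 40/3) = 3*(s^2 + 7*s + 6)/(3*s^2 - 17*s + 20)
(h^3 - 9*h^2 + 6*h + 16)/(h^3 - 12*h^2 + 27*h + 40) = (h - 2)/(h - 5)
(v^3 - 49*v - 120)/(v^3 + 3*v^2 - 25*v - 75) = (v - 8)/(v - 5)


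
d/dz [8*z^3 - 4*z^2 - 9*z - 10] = 24*z^2 - 8*z - 9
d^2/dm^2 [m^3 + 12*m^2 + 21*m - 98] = 6*m + 24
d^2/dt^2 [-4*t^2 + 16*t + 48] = -8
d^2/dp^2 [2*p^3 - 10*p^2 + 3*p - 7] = 12*p - 20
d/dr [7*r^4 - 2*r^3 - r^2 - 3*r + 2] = 28*r^3 - 6*r^2 - 2*r - 3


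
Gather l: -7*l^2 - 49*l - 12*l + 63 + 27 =-7*l^2 - 61*l + 90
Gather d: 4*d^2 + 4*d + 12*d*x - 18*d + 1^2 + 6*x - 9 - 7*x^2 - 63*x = 4*d^2 + d*(12*x - 14) - 7*x^2 - 57*x - 8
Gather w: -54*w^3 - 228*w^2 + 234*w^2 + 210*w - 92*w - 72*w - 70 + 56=-54*w^3 + 6*w^2 + 46*w - 14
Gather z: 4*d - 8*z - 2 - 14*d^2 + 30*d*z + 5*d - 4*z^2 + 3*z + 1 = -14*d^2 + 9*d - 4*z^2 + z*(30*d - 5) - 1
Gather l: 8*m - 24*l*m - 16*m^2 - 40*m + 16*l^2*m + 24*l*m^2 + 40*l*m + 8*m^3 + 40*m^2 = 16*l^2*m + l*(24*m^2 + 16*m) + 8*m^3 + 24*m^2 - 32*m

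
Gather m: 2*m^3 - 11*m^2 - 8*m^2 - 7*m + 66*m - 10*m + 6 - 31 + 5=2*m^3 - 19*m^2 + 49*m - 20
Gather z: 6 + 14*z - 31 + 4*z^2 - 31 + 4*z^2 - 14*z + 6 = 8*z^2 - 50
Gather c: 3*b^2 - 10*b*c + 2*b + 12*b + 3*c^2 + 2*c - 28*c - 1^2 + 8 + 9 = 3*b^2 + 14*b + 3*c^2 + c*(-10*b - 26) + 16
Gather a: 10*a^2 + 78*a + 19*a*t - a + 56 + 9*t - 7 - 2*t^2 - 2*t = 10*a^2 + a*(19*t + 77) - 2*t^2 + 7*t + 49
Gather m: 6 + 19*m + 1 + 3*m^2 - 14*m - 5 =3*m^2 + 5*m + 2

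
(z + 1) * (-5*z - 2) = -5*z^2 - 7*z - 2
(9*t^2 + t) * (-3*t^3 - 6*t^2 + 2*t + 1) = -27*t^5 - 57*t^4 + 12*t^3 + 11*t^2 + t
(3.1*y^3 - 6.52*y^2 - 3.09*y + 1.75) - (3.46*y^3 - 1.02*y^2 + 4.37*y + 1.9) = -0.36*y^3 - 5.5*y^2 - 7.46*y - 0.15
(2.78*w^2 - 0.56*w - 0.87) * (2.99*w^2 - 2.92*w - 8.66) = 8.3122*w^4 - 9.792*w^3 - 25.0409*w^2 + 7.39*w + 7.5342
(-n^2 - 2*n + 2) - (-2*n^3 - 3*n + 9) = 2*n^3 - n^2 + n - 7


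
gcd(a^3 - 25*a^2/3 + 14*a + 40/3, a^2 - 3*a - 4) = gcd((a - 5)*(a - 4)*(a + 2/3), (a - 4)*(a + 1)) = a - 4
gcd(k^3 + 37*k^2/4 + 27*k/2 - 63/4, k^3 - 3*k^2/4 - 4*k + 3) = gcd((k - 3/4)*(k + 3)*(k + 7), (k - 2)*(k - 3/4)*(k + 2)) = k - 3/4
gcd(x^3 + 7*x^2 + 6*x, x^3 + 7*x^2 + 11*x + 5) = x + 1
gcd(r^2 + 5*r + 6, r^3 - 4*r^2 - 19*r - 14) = r + 2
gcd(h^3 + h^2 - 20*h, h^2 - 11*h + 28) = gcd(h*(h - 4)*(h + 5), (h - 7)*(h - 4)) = h - 4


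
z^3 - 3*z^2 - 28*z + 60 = (z - 6)*(z - 2)*(z + 5)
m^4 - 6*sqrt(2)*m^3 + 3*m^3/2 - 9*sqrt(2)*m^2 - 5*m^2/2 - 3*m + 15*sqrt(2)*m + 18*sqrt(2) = (m - 3/2)*(m + 1)*(m + 2)*(m - 6*sqrt(2))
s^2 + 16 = (s - 4*I)*(s + 4*I)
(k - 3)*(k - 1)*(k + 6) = k^3 + 2*k^2 - 21*k + 18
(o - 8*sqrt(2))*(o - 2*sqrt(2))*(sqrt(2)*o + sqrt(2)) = sqrt(2)*o^3 - 20*o^2 + sqrt(2)*o^2 - 20*o + 32*sqrt(2)*o + 32*sqrt(2)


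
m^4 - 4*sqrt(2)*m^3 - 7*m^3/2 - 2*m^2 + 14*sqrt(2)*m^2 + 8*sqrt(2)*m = m*(m - 4)*(m + 1/2)*(m - 4*sqrt(2))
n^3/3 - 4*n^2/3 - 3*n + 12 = (n/3 + 1)*(n - 4)*(n - 3)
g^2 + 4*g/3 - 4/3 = (g - 2/3)*(g + 2)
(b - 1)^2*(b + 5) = b^3 + 3*b^2 - 9*b + 5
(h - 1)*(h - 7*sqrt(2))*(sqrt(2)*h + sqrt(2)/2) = sqrt(2)*h^3 - 14*h^2 - sqrt(2)*h^2/2 - sqrt(2)*h/2 + 7*h + 7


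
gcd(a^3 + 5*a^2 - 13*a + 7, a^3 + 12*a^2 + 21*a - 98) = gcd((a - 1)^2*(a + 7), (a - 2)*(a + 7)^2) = a + 7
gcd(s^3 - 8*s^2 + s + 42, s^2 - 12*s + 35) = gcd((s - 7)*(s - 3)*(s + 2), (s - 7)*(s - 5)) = s - 7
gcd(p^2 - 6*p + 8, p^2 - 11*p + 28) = p - 4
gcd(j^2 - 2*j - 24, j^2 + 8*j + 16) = j + 4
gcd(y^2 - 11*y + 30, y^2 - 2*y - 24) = y - 6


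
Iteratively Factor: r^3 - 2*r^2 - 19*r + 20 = (r - 5)*(r^2 + 3*r - 4) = (r - 5)*(r - 1)*(r + 4)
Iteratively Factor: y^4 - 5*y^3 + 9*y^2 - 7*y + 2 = (y - 1)*(y^3 - 4*y^2 + 5*y - 2) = (y - 1)^2*(y^2 - 3*y + 2) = (y - 1)^3*(y - 2)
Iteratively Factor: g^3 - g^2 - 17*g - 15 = (g + 3)*(g^2 - 4*g - 5) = (g - 5)*(g + 3)*(g + 1)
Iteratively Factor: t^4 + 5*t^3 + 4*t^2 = (t)*(t^3 + 5*t^2 + 4*t) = t^2*(t^2 + 5*t + 4) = t^2*(t + 4)*(t + 1)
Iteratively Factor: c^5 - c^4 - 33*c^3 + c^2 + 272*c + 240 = (c - 4)*(c^4 + 3*c^3 - 21*c^2 - 83*c - 60) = (c - 4)*(c + 1)*(c^3 + 2*c^2 - 23*c - 60) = (c - 4)*(c + 1)*(c + 4)*(c^2 - 2*c - 15) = (c - 4)*(c + 1)*(c + 3)*(c + 4)*(c - 5)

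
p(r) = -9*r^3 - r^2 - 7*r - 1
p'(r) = -27*r^2 - 2*r - 7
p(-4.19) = 672.81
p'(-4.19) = -472.63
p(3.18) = -322.79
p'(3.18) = -286.39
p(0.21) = -2.60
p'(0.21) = -8.61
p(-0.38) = 2.01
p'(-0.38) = -10.14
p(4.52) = -884.18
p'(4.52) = -567.66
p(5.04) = -1213.90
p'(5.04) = -702.92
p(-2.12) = 95.10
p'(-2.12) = -124.11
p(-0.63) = 5.26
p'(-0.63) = -16.46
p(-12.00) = 15491.00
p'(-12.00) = -3871.00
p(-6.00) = 1949.00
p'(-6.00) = -967.00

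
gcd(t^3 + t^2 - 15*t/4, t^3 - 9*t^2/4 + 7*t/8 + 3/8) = t - 3/2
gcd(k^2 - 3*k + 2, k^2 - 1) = k - 1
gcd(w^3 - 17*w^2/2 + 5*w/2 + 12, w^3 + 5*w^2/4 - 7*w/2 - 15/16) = w - 3/2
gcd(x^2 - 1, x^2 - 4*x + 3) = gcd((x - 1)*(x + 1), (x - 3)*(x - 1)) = x - 1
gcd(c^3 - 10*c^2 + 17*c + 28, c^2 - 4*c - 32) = 1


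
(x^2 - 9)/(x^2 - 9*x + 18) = (x + 3)/(x - 6)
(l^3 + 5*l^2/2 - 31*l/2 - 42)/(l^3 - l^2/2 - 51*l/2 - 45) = (2*l^2 - l - 28)/(2*l^2 - 7*l - 30)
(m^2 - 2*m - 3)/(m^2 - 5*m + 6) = (m + 1)/(m - 2)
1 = 1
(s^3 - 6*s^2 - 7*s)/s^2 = s - 6 - 7/s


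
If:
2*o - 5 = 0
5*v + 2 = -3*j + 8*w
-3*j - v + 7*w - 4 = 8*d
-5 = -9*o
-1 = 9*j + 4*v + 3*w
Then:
No Solution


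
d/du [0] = 0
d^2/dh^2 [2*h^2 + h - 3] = 4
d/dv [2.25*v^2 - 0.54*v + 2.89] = 4.5*v - 0.54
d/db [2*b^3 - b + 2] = 6*b^2 - 1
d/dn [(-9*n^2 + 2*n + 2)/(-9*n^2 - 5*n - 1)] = (63*n^2 + 54*n + 8)/(81*n^4 + 90*n^3 + 43*n^2 + 10*n + 1)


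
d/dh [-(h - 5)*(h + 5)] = -2*h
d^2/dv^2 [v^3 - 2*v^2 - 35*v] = 6*v - 4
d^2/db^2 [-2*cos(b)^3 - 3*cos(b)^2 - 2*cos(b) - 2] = 7*cos(b)/2 + 6*cos(2*b) + 9*cos(3*b)/2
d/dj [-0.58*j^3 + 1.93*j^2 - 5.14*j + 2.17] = -1.74*j^2 + 3.86*j - 5.14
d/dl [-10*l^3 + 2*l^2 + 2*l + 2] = -30*l^2 + 4*l + 2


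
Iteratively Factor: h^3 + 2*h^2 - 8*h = (h + 4)*(h^2 - 2*h) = (h - 2)*(h + 4)*(h)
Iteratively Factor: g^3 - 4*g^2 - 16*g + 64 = (g - 4)*(g^2 - 16) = (g - 4)^2*(g + 4)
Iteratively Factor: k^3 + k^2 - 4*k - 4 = (k + 2)*(k^2 - k - 2) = (k + 1)*(k + 2)*(k - 2)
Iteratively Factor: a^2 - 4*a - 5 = (a - 5)*(a + 1)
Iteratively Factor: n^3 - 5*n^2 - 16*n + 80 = (n - 4)*(n^2 - n - 20) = (n - 4)*(n + 4)*(n - 5)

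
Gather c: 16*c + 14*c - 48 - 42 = 30*c - 90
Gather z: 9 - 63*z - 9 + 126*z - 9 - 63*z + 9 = 0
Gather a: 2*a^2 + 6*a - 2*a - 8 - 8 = 2*a^2 + 4*a - 16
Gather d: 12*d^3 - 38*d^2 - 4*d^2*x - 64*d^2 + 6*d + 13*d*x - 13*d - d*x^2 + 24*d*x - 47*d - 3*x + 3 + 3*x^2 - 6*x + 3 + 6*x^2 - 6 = 12*d^3 + d^2*(-4*x - 102) + d*(-x^2 + 37*x - 54) + 9*x^2 - 9*x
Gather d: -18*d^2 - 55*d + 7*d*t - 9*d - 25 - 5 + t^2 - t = -18*d^2 + d*(7*t - 64) + t^2 - t - 30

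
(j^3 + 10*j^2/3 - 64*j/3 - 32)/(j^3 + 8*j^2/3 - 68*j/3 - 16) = (3*j + 4)/(3*j + 2)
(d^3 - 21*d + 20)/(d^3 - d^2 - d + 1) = (d^2 + d - 20)/(d^2 - 1)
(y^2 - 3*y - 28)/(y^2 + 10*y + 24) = (y - 7)/(y + 6)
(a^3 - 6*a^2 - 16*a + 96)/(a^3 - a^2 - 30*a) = (a^2 - 16)/(a*(a + 5))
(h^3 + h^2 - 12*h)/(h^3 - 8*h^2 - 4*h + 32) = h*(h^2 + h - 12)/(h^3 - 8*h^2 - 4*h + 32)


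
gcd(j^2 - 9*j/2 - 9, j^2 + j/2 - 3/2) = j + 3/2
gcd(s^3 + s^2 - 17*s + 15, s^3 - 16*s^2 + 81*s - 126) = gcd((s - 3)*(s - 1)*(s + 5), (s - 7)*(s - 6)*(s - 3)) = s - 3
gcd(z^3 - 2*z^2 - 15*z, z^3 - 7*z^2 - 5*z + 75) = z^2 - 2*z - 15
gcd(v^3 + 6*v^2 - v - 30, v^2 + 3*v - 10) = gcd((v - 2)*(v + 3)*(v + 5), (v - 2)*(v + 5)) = v^2 + 3*v - 10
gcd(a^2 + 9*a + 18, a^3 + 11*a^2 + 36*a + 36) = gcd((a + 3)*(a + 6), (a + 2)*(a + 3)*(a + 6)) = a^2 + 9*a + 18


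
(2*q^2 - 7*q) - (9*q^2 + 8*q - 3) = -7*q^2 - 15*q + 3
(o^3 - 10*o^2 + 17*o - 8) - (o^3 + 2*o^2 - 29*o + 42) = -12*o^2 + 46*o - 50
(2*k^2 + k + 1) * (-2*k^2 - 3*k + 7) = -4*k^4 - 8*k^3 + 9*k^2 + 4*k + 7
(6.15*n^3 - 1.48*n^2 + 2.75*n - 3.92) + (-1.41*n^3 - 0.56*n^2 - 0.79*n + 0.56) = 4.74*n^3 - 2.04*n^2 + 1.96*n - 3.36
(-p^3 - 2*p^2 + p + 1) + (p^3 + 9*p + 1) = -2*p^2 + 10*p + 2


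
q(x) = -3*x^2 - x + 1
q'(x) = -6*x - 1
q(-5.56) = -86.18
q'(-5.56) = 32.36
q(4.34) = -59.85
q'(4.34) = -27.04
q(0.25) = 0.56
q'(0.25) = -2.50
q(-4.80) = -63.32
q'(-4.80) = 27.80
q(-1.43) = -3.70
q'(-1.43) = 7.58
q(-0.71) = 0.20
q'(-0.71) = 3.26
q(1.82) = -10.76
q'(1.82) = -11.92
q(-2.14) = -10.60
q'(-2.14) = 11.84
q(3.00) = -29.00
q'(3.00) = -19.00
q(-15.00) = -659.00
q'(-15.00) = 89.00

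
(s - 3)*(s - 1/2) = s^2 - 7*s/2 + 3/2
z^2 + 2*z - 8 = (z - 2)*(z + 4)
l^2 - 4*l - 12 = (l - 6)*(l + 2)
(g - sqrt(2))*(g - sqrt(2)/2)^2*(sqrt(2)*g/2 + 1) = sqrt(2)*g^4/2 - g^3 - 3*sqrt(2)*g^2/4 + 2*g - sqrt(2)/2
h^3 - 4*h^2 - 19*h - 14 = (h - 7)*(h + 1)*(h + 2)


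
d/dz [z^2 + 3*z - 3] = 2*z + 3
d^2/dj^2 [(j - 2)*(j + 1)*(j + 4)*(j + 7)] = 12*j^2 + 60*j + 30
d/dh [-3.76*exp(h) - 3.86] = -3.76*exp(h)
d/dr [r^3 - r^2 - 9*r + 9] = 3*r^2 - 2*r - 9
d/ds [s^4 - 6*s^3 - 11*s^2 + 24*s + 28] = 4*s^3 - 18*s^2 - 22*s + 24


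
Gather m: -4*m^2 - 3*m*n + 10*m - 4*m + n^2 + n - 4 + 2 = -4*m^2 + m*(6 - 3*n) + n^2 + n - 2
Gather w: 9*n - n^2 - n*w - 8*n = -n^2 - n*w + n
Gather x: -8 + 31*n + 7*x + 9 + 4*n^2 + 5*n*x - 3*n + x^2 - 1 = 4*n^2 + 28*n + x^2 + x*(5*n + 7)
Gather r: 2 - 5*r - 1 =1 - 5*r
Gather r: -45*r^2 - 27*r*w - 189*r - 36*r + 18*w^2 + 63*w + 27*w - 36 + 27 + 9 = -45*r^2 + r*(-27*w - 225) + 18*w^2 + 90*w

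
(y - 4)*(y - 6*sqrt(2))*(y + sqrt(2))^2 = y^4 - 4*sqrt(2)*y^3 - 4*y^3 - 22*y^2 + 16*sqrt(2)*y^2 - 12*sqrt(2)*y + 88*y + 48*sqrt(2)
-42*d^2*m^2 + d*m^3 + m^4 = m^2*(-6*d + m)*(7*d + m)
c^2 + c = c*(c + 1)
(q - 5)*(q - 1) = q^2 - 6*q + 5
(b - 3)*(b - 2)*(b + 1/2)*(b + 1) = b^4 - 7*b^3/2 - b^2 + 13*b/2 + 3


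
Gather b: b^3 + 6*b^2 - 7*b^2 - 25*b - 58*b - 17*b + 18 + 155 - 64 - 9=b^3 - b^2 - 100*b + 100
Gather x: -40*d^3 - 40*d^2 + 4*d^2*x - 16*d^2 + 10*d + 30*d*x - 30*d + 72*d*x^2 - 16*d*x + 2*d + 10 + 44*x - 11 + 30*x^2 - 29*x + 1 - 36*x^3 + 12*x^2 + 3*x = -40*d^3 - 56*d^2 - 18*d - 36*x^3 + x^2*(72*d + 42) + x*(4*d^2 + 14*d + 18)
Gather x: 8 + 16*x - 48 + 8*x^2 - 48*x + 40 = 8*x^2 - 32*x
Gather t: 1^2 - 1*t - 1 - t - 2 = -2*t - 2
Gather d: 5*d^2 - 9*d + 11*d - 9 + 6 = 5*d^2 + 2*d - 3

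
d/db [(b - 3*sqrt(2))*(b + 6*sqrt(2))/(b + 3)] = (b^2 + 6*b + 9*sqrt(2) + 36)/(b^2 + 6*b + 9)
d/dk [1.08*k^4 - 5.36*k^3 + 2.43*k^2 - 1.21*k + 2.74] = 4.32*k^3 - 16.08*k^2 + 4.86*k - 1.21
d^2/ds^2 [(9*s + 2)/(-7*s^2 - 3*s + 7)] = 2*(-(9*s + 2)*(14*s + 3)^2 + (189*s + 41)*(7*s^2 + 3*s - 7))/(7*s^2 + 3*s - 7)^3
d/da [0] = 0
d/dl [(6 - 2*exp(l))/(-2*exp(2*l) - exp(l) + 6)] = 2*(-(exp(l) - 3)*(4*exp(l) + 1) + 2*exp(2*l) + exp(l) - 6)*exp(l)/(2*exp(2*l) + exp(l) - 6)^2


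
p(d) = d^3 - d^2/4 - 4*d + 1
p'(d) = 3*d^2 - d/2 - 4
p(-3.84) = -43.95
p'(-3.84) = 42.16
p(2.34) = 3.08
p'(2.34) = 11.26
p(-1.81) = 1.49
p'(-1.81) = 6.73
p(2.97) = 13.11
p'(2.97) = 20.98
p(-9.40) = -814.07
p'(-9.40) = 265.78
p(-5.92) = -191.56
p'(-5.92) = 104.10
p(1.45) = -2.28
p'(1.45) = 1.58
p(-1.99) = 0.09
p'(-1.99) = 8.88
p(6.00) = 184.00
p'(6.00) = 101.00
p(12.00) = 1645.00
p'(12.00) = 422.00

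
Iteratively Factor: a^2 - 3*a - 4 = (a + 1)*(a - 4)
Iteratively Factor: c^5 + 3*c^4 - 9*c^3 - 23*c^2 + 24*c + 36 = (c - 2)*(c^4 + 5*c^3 + c^2 - 21*c - 18) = (c - 2)*(c + 3)*(c^3 + 2*c^2 - 5*c - 6) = (c - 2)*(c + 1)*(c + 3)*(c^2 + c - 6) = (c - 2)*(c + 1)*(c + 3)^2*(c - 2)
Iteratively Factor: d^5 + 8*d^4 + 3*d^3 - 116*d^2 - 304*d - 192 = (d + 3)*(d^4 + 5*d^3 - 12*d^2 - 80*d - 64) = (d - 4)*(d + 3)*(d^3 + 9*d^2 + 24*d + 16) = (d - 4)*(d + 1)*(d + 3)*(d^2 + 8*d + 16) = (d - 4)*(d + 1)*(d + 3)*(d + 4)*(d + 4)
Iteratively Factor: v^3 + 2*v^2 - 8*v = (v - 2)*(v^2 + 4*v) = (v - 2)*(v + 4)*(v)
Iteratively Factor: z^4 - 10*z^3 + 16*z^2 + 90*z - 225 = (z - 3)*(z^3 - 7*z^2 - 5*z + 75) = (z - 5)*(z - 3)*(z^2 - 2*z - 15) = (z - 5)*(z - 3)*(z + 3)*(z - 5)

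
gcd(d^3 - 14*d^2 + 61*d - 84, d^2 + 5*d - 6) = 1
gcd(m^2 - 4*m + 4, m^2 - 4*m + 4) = m^2 - 4*m + 4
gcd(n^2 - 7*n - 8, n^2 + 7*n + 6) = n + 1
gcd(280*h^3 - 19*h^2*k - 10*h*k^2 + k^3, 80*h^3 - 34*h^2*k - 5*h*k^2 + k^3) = 40*h^2 + 3*h*k - k^2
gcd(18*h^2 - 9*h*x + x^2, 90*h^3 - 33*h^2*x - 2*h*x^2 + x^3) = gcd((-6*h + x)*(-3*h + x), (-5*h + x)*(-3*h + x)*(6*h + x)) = -3*h + x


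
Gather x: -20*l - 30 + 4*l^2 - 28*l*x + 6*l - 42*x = 4*l^2 - 14*l + x*(-28*l - 42) - 30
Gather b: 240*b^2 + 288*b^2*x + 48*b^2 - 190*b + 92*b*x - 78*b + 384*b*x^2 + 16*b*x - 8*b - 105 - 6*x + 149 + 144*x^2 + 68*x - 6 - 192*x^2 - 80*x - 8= b^2*(288*x + 288) + b*(384*x^2 + 108*x - 276) - 48*x^2 - 18*x + 30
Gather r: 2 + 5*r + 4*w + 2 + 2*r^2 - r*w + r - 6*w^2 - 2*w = 2*r^2 + r*(6 - w) - 6*w^2 + 2*w + 4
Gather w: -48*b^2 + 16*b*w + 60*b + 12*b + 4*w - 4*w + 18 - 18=-48*b^2 + 16*b*w + 72*b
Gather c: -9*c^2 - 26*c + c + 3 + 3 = -9*c^2 - 25*c + 6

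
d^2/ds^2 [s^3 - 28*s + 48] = 6*s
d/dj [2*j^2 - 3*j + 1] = 4*j - 3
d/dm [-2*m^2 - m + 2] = -4*m - 1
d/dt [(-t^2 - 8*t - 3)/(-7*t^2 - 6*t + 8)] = 2*(-25*t^2 - 29*t - 41)/(49*t^4 + 84*t^3 - 76*t^2 - 96*t + 64)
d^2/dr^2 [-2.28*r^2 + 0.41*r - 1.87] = -4.56000000000000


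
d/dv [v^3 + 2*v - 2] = 3*v^2 + 2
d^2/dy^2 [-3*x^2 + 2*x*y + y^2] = 2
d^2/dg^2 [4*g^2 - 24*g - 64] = 8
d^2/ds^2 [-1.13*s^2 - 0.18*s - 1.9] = -2.26000000000000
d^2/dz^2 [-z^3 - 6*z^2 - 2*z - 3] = -6*z - 12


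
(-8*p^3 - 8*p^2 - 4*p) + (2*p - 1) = -8*p^3 - 8*p^2 - 2*p - 1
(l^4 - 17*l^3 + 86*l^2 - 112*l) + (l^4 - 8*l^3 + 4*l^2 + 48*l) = 2*l^4 - 25*l^3 + 90*l^2 - 64*l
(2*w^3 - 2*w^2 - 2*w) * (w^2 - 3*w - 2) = 2*w^5 - 8*w^4 + 10*w^2 + 4*w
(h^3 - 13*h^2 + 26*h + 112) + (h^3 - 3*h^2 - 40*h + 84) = 2*h^3 - 16*h^2 - 14*h + 196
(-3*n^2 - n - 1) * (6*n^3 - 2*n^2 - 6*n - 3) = -18*n^5 + 14*n^3 + 17*n^2 + 9*n + 3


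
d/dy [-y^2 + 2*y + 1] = 2 - 2*y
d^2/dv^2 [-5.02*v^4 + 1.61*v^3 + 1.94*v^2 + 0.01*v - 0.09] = -60.24*v^2 + 9.66*v + 3.88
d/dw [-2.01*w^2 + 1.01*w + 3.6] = 1.01 - 4.02*w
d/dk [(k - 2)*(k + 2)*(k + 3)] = 3*k^2 + 6*k - 4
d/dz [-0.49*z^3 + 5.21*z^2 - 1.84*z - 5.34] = -1.47*z^2 + 10.42*z - 1.84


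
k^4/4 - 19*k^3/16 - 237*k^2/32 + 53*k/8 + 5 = (k/4 + 1)*(k - 8)*(k - 5/4)*(k + 1/2)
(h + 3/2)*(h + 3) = h^2 + 9*h/2 + 9/2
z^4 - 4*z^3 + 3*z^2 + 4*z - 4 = (z - 2)^2*(z - 1)*(z + 1)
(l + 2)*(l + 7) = l^2 + 9*l + 14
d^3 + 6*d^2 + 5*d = d*(d + 1)*(d + 5)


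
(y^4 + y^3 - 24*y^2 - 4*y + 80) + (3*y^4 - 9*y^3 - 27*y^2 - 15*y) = 4*y^4 - 8*y^3 - 51*y^2 - 19*y + 80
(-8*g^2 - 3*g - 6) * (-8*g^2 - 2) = 64*g^4 + 24*g^3 + 64*g^2 + 6*g + 12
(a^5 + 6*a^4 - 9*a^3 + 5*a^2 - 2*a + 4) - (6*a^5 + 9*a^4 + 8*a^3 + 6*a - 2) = -5*a^5 - 3*a^4 - 17*a^3 + 5*a^2 - 8*a + 6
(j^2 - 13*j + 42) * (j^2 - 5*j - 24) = j^4 - 18*j^3 + 83*j^2 + 102*j - 1008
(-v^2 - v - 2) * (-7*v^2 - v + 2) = 7*v^4 + 8*v^3 + 13*v^2 - 4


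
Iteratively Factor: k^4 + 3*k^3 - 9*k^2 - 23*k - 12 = (k + 1)*(k^3 + 2*k^2 - 11*k - 12) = (k + 1)^2*(k^2 + k - 12) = (k + 1)^2*(k + 4)*(k - 3)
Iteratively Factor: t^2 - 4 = (t + 2)*(t - 2)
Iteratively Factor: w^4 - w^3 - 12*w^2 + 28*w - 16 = (w - 2)*(w^3 + w^2 - 10*w + 8) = (w - 2)*(w - 1)*(w^2 + 2*w - 8) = (w - 2)^2*(w - 1)*(w + 4)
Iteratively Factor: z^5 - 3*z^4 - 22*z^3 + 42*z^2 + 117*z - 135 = (z + 3)*(z^4 - 6*z^3 - 4*z^2 + 54*z - 45) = (z - 1)*(z + 3)*(z^3 - 5*z^2 - 9*z + 45) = (z - 3)*(z - 1)*(z + 3)*(z^2 - 2*z - 15) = (z - 3)*(z - 1)*(z + 3)^2*(z - 5)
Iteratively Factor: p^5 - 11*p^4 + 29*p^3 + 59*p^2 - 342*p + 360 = (p + 3)*(p^4 - 14*p^3 + 71*p^2 - 154*p + 120) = (p - 4)*(p + 3)*(p^3 - 10*p^2 + 31*p - 30) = (p - 4)*(p - 2)*(p + 3)*(p^2 - 8*p + 15) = (p - 5)*(p - 4)*(p - 2)*(p + 3)*(p - 3)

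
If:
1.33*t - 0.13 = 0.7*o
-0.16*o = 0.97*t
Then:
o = -0.14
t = 0.02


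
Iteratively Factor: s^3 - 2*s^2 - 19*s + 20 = (s - 1)*(s^2 - s - 20) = (s - 5)*(s - 1)*(s + 4)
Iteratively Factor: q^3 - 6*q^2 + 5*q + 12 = (q - 3)*(q^2 - 3*q - 4) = (q - 4)*(q - 3)*(q + 1)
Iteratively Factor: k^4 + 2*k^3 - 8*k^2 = (k)*(k^3 + 2*k^2 - 8*k) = k^2*(k^2 + 2*k - 8) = k^2*(k - 2)*(k + 4)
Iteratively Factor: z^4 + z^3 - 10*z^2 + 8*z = (z + 4)*(z^3 - 3*z^2 + 2*z) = (z - 2)*(z + 4)*(z^2 - z) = z*(z - 2)*(z + 4)*(z - 1)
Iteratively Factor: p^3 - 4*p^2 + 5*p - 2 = (p - 2)*(p^2 - 2*p + 1) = (p - 2)*(p - 1)*(p - 1)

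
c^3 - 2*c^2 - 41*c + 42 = (c - 7)*(c - 1)*(c + 6)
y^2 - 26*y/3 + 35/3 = (y - 7)*(y - 5/3)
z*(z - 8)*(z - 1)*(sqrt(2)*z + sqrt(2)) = sqrt(2)*z^4 - 8*sqrt(2)*z^3 - sqrt(2)*z^2 + 8*sqrt(2)*z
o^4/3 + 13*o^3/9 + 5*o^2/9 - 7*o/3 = o*(o/3 + 1)*(o - 1)*(o + 7/3)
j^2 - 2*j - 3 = (j - 3)*(j + 1)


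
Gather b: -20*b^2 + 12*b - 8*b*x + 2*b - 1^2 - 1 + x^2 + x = -20*b^2 + b*(14 - 8*x) + x^2 + x - 2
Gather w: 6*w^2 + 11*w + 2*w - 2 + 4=6*w^2 + 13*w + 2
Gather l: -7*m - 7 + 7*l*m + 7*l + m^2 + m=l*(7*m + 7) + m^2 - 6*m - 7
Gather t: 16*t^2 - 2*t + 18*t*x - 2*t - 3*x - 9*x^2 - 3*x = 16*t^2 + t*(18*x - 4) - 9*x^2 - 6*x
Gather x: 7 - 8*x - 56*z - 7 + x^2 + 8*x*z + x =x^2 + x*(8*z - 7) - 56*z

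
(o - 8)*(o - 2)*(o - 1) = o^3 - 11*o^2 + 26*o - 16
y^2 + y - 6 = (y - 2)*(y + 3)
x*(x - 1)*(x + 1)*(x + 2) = x^4 + 2*x^3 - x^2 - 2*x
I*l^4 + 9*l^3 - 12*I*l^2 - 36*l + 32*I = (l - 2)*(l + 2)*(l - 8*I)*(I*l + 1)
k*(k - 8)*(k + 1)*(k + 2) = k^4 - 5*k^3 - 22*k^2 - 16*k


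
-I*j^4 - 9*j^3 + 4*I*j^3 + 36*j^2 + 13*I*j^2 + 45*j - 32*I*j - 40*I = (j - 5)*(j - 8*I)*(j - I)*(-I*j - I)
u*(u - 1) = u^2 - u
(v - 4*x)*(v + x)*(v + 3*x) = v^3 - 13*v*x^2 - 12*x^3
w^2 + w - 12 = (w - 3)*(w + 4)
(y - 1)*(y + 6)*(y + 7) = y^3 + 12*y^2 + 29*y - 42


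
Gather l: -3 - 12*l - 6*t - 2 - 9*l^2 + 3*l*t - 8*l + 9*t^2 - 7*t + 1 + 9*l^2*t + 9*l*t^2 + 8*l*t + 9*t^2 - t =l^2*(9*t - 9) + l*(9*t^2 + 11*t - 20) + 18*t^2 - 14*t - 4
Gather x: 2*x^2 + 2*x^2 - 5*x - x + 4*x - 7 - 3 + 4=4*x^2 - 2*x - 6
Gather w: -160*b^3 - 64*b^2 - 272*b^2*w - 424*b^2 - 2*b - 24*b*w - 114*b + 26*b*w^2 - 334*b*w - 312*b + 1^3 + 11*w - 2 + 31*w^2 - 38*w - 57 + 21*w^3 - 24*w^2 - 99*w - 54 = -160*b^3 - 488*b^2 - 428*b + 21*w^3 + w^2*(26*b + 7) + w*(-272*b^2 - 358*b - 126) - 112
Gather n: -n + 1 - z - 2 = -n - z - 1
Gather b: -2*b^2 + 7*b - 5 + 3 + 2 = -2*b^2 + 7*b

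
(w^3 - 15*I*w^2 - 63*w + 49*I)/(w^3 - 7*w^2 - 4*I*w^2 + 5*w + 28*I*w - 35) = (w^3 - 15*I*w^2 - 63*w + 49*I)/(w^3 - w^2*(7 + 4*I) + w*(5 + 28*I) - 35)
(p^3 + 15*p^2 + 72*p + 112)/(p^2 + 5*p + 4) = (p^2 + 11*p + 28)/(p + 1)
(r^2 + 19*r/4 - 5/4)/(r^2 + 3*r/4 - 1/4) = (r + 5)/(r + 1)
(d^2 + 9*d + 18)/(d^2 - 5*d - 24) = (d + 6)/(d - 8)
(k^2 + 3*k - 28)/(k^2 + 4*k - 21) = (k - 4)/(k - 3)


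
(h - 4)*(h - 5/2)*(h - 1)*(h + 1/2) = h^4 - 7*h^3 + 51*h^2/4 - 7*h/4 - 5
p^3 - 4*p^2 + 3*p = p*(p - 3)*(p - 1)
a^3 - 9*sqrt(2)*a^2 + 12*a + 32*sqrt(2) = (a - 8*sqrt(2))*(a - 2*sqrt(2))*(a + sqrt(2))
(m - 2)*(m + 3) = m^2 + m - 6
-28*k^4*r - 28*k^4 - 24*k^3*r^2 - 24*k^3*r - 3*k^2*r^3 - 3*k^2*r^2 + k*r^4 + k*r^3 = (-7*k + r)*(2*k + r)^2*(k*r + k)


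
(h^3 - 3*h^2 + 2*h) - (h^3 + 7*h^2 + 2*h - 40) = 40 - 10*h^2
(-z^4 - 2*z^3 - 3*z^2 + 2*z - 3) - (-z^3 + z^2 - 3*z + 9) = -z^4 - z^3 - 4*z^2 + 5*z - 12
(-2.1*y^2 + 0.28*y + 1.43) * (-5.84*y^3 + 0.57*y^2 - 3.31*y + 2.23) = 12.264*y^5 - 2.8322*y^4 - 1.2406*y^3 - 4.7947*y^2 - 4.1089*y + 3.1889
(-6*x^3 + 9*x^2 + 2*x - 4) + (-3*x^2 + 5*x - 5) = -6*x^3 + 6*x^2 + 7*x - 9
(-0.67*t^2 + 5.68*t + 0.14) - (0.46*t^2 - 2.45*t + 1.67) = -1.13*t^2 + 8.13*t - 1.53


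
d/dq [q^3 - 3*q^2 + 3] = 3*q*(q - 2)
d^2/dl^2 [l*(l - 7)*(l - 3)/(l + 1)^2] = 8*(11*l - 13)/(l^4 + 4*l^3 + 6*l^2 + 4*l + 1)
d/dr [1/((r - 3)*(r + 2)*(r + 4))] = (-(r - 3)*(r + 2) - (r - 3)*(r + 4) - (r + 2)*(r + 4))/((r - 3)^2*(r + 2)^2*(r + 4)^2)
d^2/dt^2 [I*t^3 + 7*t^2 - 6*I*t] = 6*I*t + 14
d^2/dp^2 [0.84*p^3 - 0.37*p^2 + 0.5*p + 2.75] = 5.04*p - 0.74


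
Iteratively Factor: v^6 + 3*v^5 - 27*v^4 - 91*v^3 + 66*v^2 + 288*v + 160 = (v - 5)*(v^5 + 8*v^4 + 13*v^3 - 26*v^2 - 64*v - 32) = (v - 5)*(v + 4)*(v^4 + 4*v^3 - 3*v^2 - 14*v - 8) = (v - 5)*(v + 4)^2*(v^3 - 3*v - 2) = (v - 5)*(v - 2)*(v + 4)^2*(v^2 + 2*v + 1) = (v - 5)*(v - 2)*(v + 1)*(v + 4)^2*(v + 1)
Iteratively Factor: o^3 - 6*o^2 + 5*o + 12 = (o - 4)*(o^2 - 2*o - 3) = (o - 4)*(o - 3)*(o + 1)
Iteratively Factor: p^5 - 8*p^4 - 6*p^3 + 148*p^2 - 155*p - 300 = (p - 5)*(p^4 - 3*p^3 - 21*p^2 + 43*p + 60) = (p - 5)*(p - 3)*(p^3 - 21*p - 20) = (p - 5)*(p - 3)*(p + 1)*(p^2 - p - 20) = (p - 5)*(p - 3)*(p + 1)*(p + 4)*(p - 5)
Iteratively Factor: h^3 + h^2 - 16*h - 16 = (h - 4)*(h^2 + 5*h + 4) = (h - 4)*(h + 1)*(h + 4)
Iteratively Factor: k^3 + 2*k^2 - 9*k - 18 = (k + 2)*(k^2 - 9) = (k - 3)*(k + 2)*(k + 3)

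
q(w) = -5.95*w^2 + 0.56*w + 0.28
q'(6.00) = -70.84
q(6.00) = -210.56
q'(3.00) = -35.14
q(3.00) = -51.59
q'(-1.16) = 14.36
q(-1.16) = -8.38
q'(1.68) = -19.43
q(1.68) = -15.57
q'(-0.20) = 2.94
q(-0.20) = -0.07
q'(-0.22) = 3.18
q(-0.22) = -0.13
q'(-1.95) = 23.76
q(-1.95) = -23.44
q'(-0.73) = 9.25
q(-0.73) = -3.30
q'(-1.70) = 20.79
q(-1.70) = -17.87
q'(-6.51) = 78.03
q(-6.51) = -255.53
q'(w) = 0.56 - 11.9*w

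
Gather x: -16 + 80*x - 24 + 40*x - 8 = 120*x - 48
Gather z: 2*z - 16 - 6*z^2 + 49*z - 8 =-6*z^2 + 51*z - 24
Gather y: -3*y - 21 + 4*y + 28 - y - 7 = 0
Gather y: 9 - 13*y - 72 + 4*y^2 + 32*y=4*y^2 + 19*y - 63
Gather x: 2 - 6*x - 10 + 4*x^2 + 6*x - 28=4*x^2 - 36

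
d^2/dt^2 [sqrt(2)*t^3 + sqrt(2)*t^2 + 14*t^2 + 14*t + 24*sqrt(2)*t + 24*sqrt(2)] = 6*sqrt(2)*t + 2*sqrt(2) + 28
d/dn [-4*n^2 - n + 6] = -8*n - 1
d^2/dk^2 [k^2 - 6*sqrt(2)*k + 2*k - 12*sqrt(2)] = 2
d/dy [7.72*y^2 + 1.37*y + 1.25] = 15.44*y + 1.37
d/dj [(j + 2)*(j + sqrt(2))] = 2*j + sqrt(2) + 2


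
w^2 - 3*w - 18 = (w - 6)*(w + 3)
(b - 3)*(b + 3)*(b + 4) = b^3 + 4*b^2 - 9*b - 36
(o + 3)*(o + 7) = o^2 + 10*o + 21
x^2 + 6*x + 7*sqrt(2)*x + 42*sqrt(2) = (x + 6)*(x + 7*sqrt(2))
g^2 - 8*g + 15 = (g - 5)*(g - 3)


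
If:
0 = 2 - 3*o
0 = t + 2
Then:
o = 2/3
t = -2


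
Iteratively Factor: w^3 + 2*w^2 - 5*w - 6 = (w - 2)*(w^2 + 4*w + 3) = (w - 2)*(w + 1)*(w + 3)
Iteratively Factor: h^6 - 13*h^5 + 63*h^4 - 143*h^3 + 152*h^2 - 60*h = (h)*(h^5 - 13*h^4 + 63*h^3 - 143*h^2 + 152*h - 60) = h*(h - 2)*(h^4 - 11*h^3 + 41*h^2 - 61*h + 30) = h*(h - 5)*(h - 2)*(h^3 - 6*h^2 + 11*h - 6) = h*(h - 5)*(h - 3)*(h - 2)*(h^2 - 3*h + 2) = h*(h - 5)*(h - 3)*(h - 2)*(h - 1)*(h - 2)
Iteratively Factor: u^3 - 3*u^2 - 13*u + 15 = (u + 3)*(u^2 - 6*u + 5) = (u - 1)*(u + 3)*(u - 5)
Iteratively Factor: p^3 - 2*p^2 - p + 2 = (p + 1)*(p^2 - 3*p + 2) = (p - 2)*(p + 1)*(p - 1)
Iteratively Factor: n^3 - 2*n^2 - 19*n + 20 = (n - 1)*(n^2 - n - 20) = (n - 5)*(n - 1)*(n + 4)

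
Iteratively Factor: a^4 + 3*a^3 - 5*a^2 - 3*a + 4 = (a + 1)*(a^3 + 2*a^2 - 7*a + 4) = (a - 1)*(a + 1)*(a^2 + 3*a - 4) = (a - 1)^2*(a + 1)*(a + 4)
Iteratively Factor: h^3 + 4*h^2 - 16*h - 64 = (h + 4)*(h^2 - 16) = (h + 4)^2*(h - 4)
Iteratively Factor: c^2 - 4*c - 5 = (c + 1)*(c - 5)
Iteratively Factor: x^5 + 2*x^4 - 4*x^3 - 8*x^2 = (x)*(x^4 + 2*x^3 - 4*x^2 - 8*x) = x*(x - 2)*(x^3 + 4*x^2 + 4*x) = x*(x - 2)*(x + 2)*(x^2 + 2*x) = x^2*(x - 2)*(x + 2)*(x + 2)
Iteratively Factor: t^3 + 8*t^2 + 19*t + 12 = (t + 1)*(t^2 + 7*t + 12) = (t + 1)*(t + 3)*(t + 4)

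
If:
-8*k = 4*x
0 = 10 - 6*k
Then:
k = 5/3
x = -10/3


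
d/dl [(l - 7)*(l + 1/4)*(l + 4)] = 3*l^2 - 11*l/2 - 115/4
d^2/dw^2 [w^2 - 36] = 2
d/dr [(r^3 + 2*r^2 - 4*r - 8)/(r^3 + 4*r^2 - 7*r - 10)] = 2*(r^2 + r - 2)/(r^4 + 12*r^3 + 46*r^2 + 60*r + 25)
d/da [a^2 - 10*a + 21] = 2*a - 10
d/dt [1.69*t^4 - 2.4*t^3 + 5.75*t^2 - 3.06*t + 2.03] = 6.76*t^3 - 7.2*t^2 + 11.5*t - 3.06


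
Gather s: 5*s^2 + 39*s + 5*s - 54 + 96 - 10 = 5*s^2 + 44*s + 32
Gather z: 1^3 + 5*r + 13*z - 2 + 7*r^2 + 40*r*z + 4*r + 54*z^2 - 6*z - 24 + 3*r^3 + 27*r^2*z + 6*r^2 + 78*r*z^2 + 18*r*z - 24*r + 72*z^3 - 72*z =3*r^3 + 13*r^2 - 15*r + 72*z^3 + z^2*(78*r + 54) + z*(27*r^2 + 58*r - 65) - 25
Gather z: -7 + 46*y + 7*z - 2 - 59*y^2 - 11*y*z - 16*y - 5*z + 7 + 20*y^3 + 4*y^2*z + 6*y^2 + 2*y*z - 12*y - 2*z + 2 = 20*y^3 - 53*y^2 + 18*y + z*(4*y^2 - 9*y)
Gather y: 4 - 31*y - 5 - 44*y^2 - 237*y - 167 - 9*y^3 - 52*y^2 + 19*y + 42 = -9*y^3 - 96*y^2 - 249*y - 126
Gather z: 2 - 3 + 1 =0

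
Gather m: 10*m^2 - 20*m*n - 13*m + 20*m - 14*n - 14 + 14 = 10*m^2 + m*(7 - 20*n) - 14*n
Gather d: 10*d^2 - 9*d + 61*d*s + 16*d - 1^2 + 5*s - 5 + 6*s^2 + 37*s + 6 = 10*d^2 + d*(61*s + 7) + 6*s^2 + 42*s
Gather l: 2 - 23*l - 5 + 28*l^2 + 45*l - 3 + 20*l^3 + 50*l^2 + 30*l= 20*l^3 + 78*l^2 + 52*l - 6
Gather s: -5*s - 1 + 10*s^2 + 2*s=10*s^2 - 3*s - 1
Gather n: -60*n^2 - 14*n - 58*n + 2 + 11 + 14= -60*n^2 - 72*n + 27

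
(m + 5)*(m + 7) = m^2 + 12*m + 35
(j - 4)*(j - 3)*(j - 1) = j^3 - 8*j^2 + 19*j - 12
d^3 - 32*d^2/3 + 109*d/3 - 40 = (d - 5)*(d - 3)*(d - 8/3)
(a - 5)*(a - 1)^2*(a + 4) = a^4 - 3*a^3 - 17*a^2 + 39*a - 20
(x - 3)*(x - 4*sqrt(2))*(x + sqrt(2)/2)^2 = x^4 - 3*sqrt(2)*x^3 - 3*x^3 - 15*x^2/2 + 9*sqrt(2)*x^2 - 2*sqrt(2)*x + 45*x/2 + 6*sqrt(2)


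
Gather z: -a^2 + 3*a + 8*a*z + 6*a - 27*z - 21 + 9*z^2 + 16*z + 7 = -a^2 + 9*a + 9*z^2 + z*(8*a - 11) - 14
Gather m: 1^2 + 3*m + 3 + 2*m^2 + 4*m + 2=2*m^2 + 7*m + 6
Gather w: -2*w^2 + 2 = 2 - 2*w^2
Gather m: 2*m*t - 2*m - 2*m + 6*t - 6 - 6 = m*(2*t - 4) + 6*t - 12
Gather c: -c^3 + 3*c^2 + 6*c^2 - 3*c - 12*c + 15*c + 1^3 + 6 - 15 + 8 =-c^3 + 9*c^2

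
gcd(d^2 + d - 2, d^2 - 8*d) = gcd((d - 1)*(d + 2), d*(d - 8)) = 1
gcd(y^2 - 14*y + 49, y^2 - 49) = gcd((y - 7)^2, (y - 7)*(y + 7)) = y - 7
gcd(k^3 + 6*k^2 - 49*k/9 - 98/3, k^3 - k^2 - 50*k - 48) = k + 6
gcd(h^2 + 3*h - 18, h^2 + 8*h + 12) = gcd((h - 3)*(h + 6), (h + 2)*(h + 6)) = h + 6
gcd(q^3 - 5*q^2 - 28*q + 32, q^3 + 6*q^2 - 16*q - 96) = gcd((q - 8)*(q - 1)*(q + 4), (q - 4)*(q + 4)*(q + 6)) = q + 4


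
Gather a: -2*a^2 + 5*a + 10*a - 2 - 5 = -2*a^2 + 15*a - 7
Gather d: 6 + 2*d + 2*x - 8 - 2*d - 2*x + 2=0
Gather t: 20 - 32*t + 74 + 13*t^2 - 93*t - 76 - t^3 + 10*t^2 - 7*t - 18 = -t^3 + 23*t^2 - 132*t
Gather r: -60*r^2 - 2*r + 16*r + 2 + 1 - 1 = -60*r^2 + 14*r + 2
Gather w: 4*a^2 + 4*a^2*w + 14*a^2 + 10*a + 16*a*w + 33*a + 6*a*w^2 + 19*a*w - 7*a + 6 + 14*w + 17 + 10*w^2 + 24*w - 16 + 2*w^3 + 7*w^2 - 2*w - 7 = 18*a^2 + 36*a + 2*w^3 + w^2*(6*a + 17) + w*(4*a^2 + 35*a + 36)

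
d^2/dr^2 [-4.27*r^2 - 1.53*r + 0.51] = -8.54000000000000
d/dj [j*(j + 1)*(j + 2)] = 3*j^2 + 6*j + 2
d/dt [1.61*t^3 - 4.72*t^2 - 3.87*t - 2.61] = 4.83*t^2 - 9.44*t - 3.87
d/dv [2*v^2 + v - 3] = 4*v + 1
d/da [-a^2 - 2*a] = -2*a - 2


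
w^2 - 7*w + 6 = (w - 6)*(w - 1)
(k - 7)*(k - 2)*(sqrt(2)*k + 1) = sqrt(2)*k^3 - 9*sqrt(2)*k^2 + k^2 - 9*k + 14*sqrt(2)*k + 14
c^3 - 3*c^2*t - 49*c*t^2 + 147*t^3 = (c - 7*t)*(c - 3*t)*(c + 7*t)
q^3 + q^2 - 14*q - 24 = (q - 4)*(q + 2)*(q + 3)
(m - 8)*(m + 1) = m^2 - 7*m - 8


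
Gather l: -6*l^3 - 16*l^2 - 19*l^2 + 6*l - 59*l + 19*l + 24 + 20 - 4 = -6*l^3 - 35*l^2 - 34*l + 40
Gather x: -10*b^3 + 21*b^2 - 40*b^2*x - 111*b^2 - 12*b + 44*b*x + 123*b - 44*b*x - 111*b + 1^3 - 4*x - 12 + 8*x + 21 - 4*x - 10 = -10*b^3 - 40*b^2*x - 90*b^2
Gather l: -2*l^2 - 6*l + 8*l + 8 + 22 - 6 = -2*l^2 + 2*l + 24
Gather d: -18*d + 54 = 54 - 18*d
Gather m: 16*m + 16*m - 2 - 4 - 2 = 32*m - 8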